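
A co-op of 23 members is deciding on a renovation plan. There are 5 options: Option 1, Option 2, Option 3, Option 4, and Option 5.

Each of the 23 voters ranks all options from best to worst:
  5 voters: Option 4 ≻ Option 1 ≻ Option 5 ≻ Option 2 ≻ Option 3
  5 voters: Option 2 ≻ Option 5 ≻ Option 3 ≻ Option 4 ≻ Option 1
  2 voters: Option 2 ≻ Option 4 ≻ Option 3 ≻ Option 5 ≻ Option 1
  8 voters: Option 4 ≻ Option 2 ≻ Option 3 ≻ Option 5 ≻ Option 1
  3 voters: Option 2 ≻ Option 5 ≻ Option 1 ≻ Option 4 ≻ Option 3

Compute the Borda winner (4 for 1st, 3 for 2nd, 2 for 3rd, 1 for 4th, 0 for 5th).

Option 2

Option 1: 5×3 + 5×0 + 2×0 + 8×0 + 3×2 = 21
Option 2: 5×1 + 5×4 + 2×4 + 8×3 + 3×4 = 69
Option 3: 5×0 + 5×2 + 2×2 + 8×2 + 3×0 = 30
Option 4: 5×4 + 5×1 + 2×3 + 8×4 + 3×1 = 66
Option 5: 5×2 + 5×3 + 2×1 + 8×1 + 3×3 = 44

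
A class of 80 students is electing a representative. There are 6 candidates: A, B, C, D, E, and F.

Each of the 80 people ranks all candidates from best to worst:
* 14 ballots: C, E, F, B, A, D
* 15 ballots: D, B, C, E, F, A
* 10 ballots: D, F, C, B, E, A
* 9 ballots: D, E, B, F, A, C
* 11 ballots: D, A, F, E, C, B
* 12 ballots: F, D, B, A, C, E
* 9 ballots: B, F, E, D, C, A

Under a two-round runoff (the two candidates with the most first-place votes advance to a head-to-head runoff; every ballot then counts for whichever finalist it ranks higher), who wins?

D

Round 1 first-place votes: A 0, B 9, C 14, D 45, E 0, F 12. D and C advance.
Runoff: D is ranked above C on 66 ballots, C above D on 14.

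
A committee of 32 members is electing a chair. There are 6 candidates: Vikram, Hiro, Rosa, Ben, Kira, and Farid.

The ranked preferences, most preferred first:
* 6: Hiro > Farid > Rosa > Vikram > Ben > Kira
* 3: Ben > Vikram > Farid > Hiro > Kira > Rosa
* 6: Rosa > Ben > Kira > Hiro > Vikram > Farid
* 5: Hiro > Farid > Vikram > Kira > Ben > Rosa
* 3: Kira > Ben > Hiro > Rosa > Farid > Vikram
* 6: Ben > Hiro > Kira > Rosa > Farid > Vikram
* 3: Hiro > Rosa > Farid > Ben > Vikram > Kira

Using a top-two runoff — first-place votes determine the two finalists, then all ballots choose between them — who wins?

Round 1 first-place votes: Vikram 0, Hiro 14, Rosa 6, Ben 9, Kira 3, Farid 0. Hiro and Ben advance.
Runoff: Hiro is ranked above Ben on 14 ballots, Ben above Hiro on 18.

Ben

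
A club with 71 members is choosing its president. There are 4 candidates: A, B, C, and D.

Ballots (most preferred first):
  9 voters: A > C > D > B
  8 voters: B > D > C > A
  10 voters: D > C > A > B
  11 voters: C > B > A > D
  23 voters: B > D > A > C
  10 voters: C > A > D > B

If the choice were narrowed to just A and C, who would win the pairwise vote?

A is ranked above C on 32 ballots; C above A on 39.

C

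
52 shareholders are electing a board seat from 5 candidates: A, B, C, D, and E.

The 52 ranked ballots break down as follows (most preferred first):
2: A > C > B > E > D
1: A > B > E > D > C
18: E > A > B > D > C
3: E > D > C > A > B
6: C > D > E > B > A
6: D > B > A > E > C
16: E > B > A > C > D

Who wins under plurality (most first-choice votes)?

E

First-place votes: A 3, B 0, C 6, D 6, E 37.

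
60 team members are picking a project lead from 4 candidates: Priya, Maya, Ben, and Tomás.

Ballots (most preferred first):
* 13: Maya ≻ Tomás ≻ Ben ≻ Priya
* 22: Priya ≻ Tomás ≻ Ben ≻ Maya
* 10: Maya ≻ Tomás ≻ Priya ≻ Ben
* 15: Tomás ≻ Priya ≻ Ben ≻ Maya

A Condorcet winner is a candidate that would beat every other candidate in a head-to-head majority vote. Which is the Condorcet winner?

Tomás vs Priya: 38–22
Tomás vs Maya: 37–23
Tomás vs Ben: 60–0
Tomás beats every other candidate.

Tomás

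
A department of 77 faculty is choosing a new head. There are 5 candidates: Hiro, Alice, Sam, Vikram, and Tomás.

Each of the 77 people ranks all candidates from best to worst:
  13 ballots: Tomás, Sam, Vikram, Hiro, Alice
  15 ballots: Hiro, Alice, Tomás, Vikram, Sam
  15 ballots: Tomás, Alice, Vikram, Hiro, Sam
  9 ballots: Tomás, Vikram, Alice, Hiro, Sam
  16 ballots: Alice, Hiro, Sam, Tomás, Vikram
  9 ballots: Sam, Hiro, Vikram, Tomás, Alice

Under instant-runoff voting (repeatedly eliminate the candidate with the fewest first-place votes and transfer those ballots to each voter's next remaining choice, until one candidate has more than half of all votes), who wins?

Hiro

Round 1: Hiro 15, Alice 16, Sam 9, Vikram 0, Tomás 37. Vikram eliminated.
Round 2: Hiro 15, Alice 16, Sam 9, Tomás 37. Sam eliminated.
Round 3: Hiro 24, Alice 16, Tomás 37. Alice eliminated.
Round 4: Hiro 40, Tomás 37. Hiro has a majority (≥39).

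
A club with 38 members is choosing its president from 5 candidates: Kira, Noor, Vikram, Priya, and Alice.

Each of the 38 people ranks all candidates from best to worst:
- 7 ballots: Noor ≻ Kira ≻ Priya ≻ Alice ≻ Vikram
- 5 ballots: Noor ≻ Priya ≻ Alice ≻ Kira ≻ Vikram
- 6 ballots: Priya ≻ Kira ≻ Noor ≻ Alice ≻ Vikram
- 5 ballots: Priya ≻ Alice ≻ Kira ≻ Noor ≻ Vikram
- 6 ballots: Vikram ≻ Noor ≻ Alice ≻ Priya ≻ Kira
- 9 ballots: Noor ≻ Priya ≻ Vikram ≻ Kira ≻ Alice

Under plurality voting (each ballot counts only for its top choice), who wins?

First-place votes: Kira 0, Noor 21, Vikram 6, Priya 11, Alice 0.

Noor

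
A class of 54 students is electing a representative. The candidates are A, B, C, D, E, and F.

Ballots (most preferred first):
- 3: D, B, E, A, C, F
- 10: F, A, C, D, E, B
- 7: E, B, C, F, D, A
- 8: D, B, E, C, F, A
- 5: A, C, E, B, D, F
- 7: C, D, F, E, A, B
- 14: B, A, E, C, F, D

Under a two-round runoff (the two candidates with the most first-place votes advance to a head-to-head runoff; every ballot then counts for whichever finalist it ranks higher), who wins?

Round 1 first-place votes: A 5, B 14, C 7, D 11, E 7, F 10. B and D advance.
Runoff: B is ranked above D on 26 ballots, D above B on 28.

D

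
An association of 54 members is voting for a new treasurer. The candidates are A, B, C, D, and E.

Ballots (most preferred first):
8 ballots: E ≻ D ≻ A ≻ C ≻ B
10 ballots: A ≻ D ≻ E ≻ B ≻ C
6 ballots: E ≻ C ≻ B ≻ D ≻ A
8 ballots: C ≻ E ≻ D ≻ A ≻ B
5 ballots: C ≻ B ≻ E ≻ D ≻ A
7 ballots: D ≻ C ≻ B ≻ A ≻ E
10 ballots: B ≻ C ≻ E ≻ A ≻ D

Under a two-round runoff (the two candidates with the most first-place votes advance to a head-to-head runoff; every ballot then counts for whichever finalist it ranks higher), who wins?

C

Round 1 first-place votes: A 10, B 10, C 13, D 7, E 14. E and C advance.
Runoff: E is ranked above C on 24 ballots, C above E on 30.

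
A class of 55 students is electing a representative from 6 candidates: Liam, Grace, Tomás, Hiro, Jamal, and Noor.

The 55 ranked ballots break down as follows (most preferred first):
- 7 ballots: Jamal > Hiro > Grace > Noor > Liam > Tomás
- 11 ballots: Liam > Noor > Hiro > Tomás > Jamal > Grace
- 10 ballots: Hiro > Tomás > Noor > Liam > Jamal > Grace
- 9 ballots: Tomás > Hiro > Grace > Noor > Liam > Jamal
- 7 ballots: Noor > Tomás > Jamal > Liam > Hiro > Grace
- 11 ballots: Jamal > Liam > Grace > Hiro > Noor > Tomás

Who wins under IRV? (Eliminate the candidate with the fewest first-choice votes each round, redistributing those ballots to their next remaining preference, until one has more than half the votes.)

Tomás

Round 1: Liam 11, Grace 0, Tomás 9, Hiro 10, Jamal 18, Noor 7. Grace eliminated.
Round 2: Liam 11, Tomás 9, Hiro 10, Jamal 18, Noor 7. Noor eliminated.
Round 3: Liam 11, Tomás 16, Hiro 10, Jamal 18. Hiro eliminated.
Round 4: Liam 11, Tomás 26, Jamal 18. Liam eliminated.
Round 5: Tomás 37, Jamal 18. Tomás has a majority (≥28).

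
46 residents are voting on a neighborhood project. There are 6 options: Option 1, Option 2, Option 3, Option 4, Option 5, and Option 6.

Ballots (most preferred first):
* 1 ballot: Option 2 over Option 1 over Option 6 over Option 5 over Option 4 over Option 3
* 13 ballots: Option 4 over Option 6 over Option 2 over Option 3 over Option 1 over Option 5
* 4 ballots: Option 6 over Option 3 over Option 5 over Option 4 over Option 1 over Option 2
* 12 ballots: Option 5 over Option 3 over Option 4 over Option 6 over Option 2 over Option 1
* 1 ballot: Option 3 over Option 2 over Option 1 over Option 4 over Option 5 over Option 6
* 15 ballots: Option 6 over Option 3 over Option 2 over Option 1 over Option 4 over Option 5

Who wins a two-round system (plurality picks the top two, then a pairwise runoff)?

Round 1 first-place votes: Option 1 0, Option 2 1, Option 3 1, Option 4 13, Option 5 12, Option 6 19. Option 6 and Option 4 advance.
Runoff: Option 6 is ranked above Option 4 on 20 ballots, Option 4 above Option 6 on 26.

Option 4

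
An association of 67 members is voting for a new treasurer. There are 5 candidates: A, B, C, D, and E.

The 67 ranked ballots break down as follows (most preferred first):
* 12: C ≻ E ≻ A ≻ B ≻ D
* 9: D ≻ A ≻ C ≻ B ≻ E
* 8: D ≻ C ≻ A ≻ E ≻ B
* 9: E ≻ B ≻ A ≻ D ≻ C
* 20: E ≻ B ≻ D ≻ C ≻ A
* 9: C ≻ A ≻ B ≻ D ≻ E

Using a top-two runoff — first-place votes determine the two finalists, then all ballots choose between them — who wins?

C

Round 1 first-place votes: A 0, B 0, C 21, D 17, E 29. E and C advance.
Runoff: E is ranked above C on 29 ballots, C above E on 38.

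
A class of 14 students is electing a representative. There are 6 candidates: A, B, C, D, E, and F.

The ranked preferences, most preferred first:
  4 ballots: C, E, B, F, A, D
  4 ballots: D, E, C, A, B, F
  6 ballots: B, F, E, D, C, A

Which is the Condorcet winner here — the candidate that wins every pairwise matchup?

E

E vs A: 14–0
E vs B: 8–6
E vs C: 10–4
E vs D: 10–4
E vs F: 8–6
E beats every other candidate.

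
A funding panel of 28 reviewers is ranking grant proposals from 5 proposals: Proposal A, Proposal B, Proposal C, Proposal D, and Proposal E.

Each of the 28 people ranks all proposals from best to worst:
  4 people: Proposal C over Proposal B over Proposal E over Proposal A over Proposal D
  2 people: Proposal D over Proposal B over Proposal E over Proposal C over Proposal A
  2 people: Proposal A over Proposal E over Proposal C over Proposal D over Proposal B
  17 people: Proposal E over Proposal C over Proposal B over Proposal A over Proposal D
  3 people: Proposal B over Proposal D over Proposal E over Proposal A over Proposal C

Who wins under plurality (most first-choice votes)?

First-place votes: Proposal A 2, Proposal B 3, Proposal C 4, Proposal D 2, Proposal E 17.

Proposal E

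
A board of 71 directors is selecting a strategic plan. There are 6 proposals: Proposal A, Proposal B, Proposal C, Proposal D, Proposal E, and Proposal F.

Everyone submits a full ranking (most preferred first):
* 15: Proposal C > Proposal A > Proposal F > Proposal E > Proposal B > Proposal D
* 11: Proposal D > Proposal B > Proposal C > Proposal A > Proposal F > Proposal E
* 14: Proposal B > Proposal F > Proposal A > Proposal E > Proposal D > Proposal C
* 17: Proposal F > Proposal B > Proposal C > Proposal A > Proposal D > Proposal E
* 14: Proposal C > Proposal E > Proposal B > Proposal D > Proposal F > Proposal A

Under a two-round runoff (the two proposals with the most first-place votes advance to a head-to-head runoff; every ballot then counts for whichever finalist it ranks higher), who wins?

Proposal C

Round 1 first-place votes: Proposal A 0, Proposal B 14, Proposal C 29, Proposal D 11, Proposal E 0, Proposal F 17. Proposal C and Proposal F advance.
Runoff: Proposal C is ranked above Proposal F on 40 ballots, Proposal F above Proposal C on 31.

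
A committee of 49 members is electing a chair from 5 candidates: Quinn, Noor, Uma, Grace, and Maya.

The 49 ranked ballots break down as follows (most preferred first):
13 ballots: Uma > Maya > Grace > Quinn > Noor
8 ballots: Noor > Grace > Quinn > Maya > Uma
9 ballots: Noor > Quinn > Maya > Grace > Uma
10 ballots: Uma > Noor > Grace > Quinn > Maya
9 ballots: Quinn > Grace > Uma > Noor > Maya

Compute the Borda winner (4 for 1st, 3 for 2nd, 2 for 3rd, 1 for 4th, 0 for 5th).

Uma

Quinn: 13×1 + 8×2 + 9×3 + 10×1 + 9×4 = 102
Noor: 13×0 + 8×4 + 9×4 + 10×3 + 9×1 = 107
Uma: 13×4 + 8×0 + 9×0 + 10×4 + 9×2 = 110
Grace: 13×2 + 8×3 + 9×1 + 10×2 + 9×3 = 106
Maya: 13×3 + 8×1 + 9×2 + 10×0 + 9×0 = 65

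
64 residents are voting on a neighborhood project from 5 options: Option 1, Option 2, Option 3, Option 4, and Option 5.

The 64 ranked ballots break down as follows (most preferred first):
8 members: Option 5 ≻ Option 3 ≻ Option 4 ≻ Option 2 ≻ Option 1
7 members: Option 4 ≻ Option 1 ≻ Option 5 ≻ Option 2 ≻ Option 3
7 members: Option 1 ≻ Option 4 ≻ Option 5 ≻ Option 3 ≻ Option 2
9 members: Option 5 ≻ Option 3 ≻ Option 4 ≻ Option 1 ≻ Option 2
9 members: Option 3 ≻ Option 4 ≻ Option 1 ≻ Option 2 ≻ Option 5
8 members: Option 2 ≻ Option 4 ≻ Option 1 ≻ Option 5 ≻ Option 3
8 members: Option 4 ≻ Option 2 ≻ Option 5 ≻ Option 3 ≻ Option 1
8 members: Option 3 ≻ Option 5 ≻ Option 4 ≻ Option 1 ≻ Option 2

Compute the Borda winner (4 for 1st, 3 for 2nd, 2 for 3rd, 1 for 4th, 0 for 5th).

Option 1: 8×0 + 7×3 + 7×4 + 9×1 + 9×2 + 8×2 + 8×0 + 8×1 = 100
Option 2: 8×1 + 7×1 + 7×0 + 9×0 + 9×1 + 8×4 + 8×3 + 8×0 = 80
Option 3: 8×3 + 7×0 + 7×1 + 9×3 + 9×4 + 8×0 + 8×1 + 8×4 = 134
Option 4: 8×2 + 7×4 + 7×3 + 9×2 + 9×3 + 8×3 + 8×4 + 8×2 = 182
Option 5: 8×4 + 7×2 + 7×2 + 9×4 + 9×0 + 8×1 + 8×2 + 8×3 = 144

Option 4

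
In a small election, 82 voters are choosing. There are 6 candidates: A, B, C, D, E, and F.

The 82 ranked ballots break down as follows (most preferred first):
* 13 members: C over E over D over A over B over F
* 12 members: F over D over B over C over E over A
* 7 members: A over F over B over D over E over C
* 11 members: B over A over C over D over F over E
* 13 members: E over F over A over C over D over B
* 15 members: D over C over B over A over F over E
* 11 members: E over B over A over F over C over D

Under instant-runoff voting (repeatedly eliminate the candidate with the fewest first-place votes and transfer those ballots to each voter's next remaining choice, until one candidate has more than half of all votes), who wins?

Round 1: A 7, B 11, C 13, D 15, E 24, F 12. A eliminated.
Round 2: B 11, C 13, D 15, E 24, F 19. B eliminated.
Round 3: C 24, D 15, E 24, F 19. D eliminated.
Round 4: C 39, E 24, F 19. F eliminated.
Round 5: C 51, E 31. C has a majority (≥42).

C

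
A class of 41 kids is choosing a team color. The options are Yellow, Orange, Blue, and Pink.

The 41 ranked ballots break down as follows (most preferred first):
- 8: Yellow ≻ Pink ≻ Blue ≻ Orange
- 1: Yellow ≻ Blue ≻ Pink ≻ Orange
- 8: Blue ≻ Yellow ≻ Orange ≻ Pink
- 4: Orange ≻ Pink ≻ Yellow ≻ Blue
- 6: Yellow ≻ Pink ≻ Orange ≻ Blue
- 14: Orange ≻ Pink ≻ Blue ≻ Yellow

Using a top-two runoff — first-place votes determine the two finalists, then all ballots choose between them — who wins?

Round 1 first-place votes: Yellow 15, Orange 18, Blue 8, Pink 0. Orange and Yellow advance.
Runoff: Orange is ranked above Yellow on 18 ballots, Yellow above Orange on 23.

Yellow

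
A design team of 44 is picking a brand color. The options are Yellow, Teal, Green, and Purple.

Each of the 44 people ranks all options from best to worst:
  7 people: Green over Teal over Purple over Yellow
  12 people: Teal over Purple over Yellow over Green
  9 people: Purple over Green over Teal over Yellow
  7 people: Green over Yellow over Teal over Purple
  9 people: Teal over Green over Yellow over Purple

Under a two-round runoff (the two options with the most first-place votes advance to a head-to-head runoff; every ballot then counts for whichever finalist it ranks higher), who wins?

Green

Round 1 first-place votes: Yellow 0, Teal 21, Green 14, Purple 9. Teal and Green advance.
Runoff: Teal is ranked above Green on 21 ballots, Green above Teal on 23.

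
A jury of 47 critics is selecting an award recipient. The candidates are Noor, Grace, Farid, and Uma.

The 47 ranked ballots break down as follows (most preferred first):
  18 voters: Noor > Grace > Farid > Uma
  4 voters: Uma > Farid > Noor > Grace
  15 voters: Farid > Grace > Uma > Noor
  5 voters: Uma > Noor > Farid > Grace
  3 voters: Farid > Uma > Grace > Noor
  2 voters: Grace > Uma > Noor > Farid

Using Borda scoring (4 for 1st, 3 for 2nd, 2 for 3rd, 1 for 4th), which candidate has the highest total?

Farid

Noor: 18×4 + 4×2 + 15×1 + 5×3 + 3×1 + 2×2 = 117
Grace: 18×3 + 4×1 + 15×3 + 5×1 + 3×2 + 2×4 = 122
Farid: 18×2 + 4×3 + 15×4 + 5×2 + 3×4 + 2×1 = 132
Uma: 18×1 + 4×4 + 15×2 + 5×4 + 3×3 + 2×3 = 99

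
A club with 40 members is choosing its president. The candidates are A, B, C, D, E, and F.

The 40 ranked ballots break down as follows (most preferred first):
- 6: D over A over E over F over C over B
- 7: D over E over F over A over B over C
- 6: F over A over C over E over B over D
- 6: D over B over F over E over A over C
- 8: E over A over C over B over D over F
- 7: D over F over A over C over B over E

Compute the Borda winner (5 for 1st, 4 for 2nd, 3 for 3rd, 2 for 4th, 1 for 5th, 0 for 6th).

D

A: 6×4 + 7×2 + 6×4 + 6×1 + 8×4 + 7×3 = 121
B: 6×0 + 7×1 + 6×1 + 6×4 + 8×2 + 7×1 = 60
C: 6×1 + 7×0 + 6×3 + 6×0 + 8×3 + 7×2 = 62
D: 6×5 + 7×5 + 6×0 + 6×5 + 8×1 + 7×5 = 138
E: 6×3 + 7×4 + 6×2 + 6×2 + 8×5 + 7×0 = 110
F: 6×2 + 7×3 + 6×5 + 6×3 + 8×0 + 7×4 = 109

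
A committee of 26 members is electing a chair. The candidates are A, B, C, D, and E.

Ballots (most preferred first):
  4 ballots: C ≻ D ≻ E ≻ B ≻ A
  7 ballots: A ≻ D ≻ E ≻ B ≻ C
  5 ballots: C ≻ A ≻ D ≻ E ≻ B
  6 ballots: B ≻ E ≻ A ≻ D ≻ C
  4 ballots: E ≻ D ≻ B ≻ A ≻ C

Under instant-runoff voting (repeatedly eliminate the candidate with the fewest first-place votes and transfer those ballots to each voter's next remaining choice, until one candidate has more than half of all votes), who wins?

B

Round 1: A 7, B 6, C 9, D 0, E 4. D eliminated.
Round 2: A 7, B 6, C 9, E 4. E eliminated.
Round 3: A 7, B 10, C 9. A eliminated.
Round 4: B 17, C 9. B has a majority (≥14).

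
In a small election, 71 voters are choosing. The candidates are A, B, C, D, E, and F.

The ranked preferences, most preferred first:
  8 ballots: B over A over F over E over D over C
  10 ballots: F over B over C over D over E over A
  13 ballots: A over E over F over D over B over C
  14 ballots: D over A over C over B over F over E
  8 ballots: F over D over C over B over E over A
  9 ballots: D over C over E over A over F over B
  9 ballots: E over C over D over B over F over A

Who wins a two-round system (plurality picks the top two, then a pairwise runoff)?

Round 1 first-place votes: A 13, B 8, C 0, D 23, E 9, F 18. D and F advance.
Runoff: D is ranked above F on 32 ballots, F above D on 39.

F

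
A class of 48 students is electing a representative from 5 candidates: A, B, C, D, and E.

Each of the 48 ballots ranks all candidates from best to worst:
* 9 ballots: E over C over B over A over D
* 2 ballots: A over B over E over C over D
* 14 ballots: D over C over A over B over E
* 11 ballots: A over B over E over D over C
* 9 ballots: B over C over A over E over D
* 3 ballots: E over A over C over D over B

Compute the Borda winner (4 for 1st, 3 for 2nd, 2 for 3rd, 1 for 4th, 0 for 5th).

A

A: 9×1 + 2×4 + 14×2 + 11×4 + 9×2 + 3×3 = 116
B: 9×2 + 2×3 + 14×1 + 11×3 + 9×4 + 3×0 = 107
C: 9×3 + 2×1 + 14×3 + 11×0 + 9×3 + 3×2 = 104
D: 9×0 + 2×0 + 14×4 + 11×1 + 9×0 + 3×1 = 70
E: 9×4 + 2×2 + 14×0 + 11×2 + 9×1 + 3×4 = 83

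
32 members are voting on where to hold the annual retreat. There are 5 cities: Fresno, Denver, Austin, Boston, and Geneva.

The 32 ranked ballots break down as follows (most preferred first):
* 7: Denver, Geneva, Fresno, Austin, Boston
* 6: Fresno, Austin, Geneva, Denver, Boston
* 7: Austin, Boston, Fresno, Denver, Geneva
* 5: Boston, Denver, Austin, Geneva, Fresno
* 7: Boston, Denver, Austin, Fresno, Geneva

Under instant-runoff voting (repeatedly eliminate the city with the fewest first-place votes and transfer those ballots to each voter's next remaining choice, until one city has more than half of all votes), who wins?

Round 1: Fresno 6, Denver 7, Austin 7, Boston 12, Geneva 0. Geneva eliminated.
Round 2: Fresno 6, Denver 7, Austin 7, Boston 12. Fresno eliminated.
Round 3: Denver 7, Austin 13, Boston 12. Denver eliminated.
Round 4: Austin 20, Boston 12. Austin has a majority (≥17).

Austin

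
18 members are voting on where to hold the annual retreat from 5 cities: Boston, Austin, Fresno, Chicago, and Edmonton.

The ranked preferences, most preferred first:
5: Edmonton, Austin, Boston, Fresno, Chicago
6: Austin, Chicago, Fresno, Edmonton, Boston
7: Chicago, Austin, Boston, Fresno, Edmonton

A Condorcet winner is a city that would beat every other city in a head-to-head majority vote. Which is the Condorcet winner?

Austin vs Boston: 18–0
Austin vs Fresno: 18–0
Austin vs Chicago: 11–7
Austin vs Edmonton: 13–5
Austin beats every other city.

Austin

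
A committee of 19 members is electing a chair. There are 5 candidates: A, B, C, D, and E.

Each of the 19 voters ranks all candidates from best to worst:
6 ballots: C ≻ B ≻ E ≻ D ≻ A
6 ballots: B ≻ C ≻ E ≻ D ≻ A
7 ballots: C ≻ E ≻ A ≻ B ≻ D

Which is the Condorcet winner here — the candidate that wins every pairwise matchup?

C

C vs A: 19–0
C vs B: 13–6
C vs D: 19–0
C vs E: 19–0
C beats every other candidate.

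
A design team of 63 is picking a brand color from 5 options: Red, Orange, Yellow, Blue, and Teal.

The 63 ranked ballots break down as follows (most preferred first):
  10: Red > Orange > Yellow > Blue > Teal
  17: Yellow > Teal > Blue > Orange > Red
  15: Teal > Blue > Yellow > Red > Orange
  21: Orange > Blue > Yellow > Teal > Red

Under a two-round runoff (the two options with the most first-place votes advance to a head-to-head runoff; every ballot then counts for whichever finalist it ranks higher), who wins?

Yellow

Round 1 first-place votes: Red 10, Orange 21, Yellow 17, Blue 0, Teal 15. Orange and Yellow advance.
Runoff: Orange is ranked above Yellow on 31 ballots, Yellow above Orange on 32.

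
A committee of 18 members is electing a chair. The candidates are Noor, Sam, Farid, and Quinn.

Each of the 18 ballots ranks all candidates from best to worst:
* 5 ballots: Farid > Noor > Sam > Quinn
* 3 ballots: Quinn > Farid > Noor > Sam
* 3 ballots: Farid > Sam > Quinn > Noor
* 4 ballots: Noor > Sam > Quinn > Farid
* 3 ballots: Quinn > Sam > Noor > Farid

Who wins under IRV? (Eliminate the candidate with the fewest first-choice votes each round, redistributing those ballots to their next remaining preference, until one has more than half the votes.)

Round 1: Noor 4, Sam 0, Farid 8, Quinn 6. Sam eliminated.
Round 2: Noor 4, Farid 8, Quinn 6. Noor eliminated.
Round 3: Farid 8, Quinn 10. Quinn has a majority (≥10).

Quinn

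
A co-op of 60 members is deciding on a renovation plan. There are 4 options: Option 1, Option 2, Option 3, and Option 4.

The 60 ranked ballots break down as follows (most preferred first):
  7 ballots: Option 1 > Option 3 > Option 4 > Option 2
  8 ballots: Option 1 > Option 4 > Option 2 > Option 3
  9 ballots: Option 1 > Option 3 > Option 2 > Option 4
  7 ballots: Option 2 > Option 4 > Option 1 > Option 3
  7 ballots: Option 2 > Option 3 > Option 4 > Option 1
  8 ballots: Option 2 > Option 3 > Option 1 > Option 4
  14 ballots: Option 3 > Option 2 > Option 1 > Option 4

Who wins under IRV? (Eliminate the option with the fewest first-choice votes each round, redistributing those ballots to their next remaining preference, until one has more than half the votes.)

Round 1: Option 1 24, Option 2 22, Option 3 14, Option 4 0. Option 4 eliminated.
Round 2: Option 1 24, Option 2 22, Option 3 14. Option 3 eliminated.
Round 3: Option 1 24, Option 2 36. Option 2 has a majority (≥31).

Option 2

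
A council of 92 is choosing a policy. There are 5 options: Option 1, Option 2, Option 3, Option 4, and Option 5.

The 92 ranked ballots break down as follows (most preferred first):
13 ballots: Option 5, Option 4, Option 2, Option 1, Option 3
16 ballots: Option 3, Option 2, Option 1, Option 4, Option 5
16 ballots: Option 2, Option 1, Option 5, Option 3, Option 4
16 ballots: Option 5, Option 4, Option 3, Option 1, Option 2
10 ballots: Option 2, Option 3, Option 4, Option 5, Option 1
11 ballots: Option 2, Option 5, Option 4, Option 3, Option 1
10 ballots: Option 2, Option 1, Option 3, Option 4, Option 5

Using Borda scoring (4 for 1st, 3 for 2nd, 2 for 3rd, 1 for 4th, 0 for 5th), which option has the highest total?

Option 1: 13×1 + 16×2 + 16×3 + 16×1 + 10×0 + 11×0 + 10×3 = 139
Option 2: 13×2 + 16×3 + 16×4 + 16×0 + 10×4 + 11×4 + 10×4 = 262
Option 3: 13×0 + 16×4 + 16×1 + 16×2 + 10×3 + 11×1 + 10×2 = 173
Option 4: 13×3 + 16×1 + 16×0 + 16×3 + 10×2 + 11×2 + 10×1 = 155
Option 5: 13×4 + 16×0 + 16×2 + 16×4 + 10×1 + 11×3 + 10×0 = 191

Option 2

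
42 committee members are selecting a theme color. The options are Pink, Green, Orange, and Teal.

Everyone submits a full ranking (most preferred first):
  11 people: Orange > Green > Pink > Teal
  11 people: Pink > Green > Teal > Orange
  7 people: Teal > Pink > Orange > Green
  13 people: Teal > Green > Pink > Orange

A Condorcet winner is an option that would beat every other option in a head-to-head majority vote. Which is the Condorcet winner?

Green vs Pink: 24–18
Green vs Orange: 24–18
Green vs Teal: 22–20
Green beats every other option.

Green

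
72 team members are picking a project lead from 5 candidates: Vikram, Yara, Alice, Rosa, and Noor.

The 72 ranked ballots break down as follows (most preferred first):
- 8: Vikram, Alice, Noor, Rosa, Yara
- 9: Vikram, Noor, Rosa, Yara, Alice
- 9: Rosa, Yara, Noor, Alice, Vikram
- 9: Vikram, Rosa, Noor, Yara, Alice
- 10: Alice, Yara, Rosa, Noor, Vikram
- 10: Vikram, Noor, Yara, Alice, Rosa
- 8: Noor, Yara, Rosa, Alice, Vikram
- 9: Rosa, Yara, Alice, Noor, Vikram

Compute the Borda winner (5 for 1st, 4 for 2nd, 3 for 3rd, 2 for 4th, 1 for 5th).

Vikram: 8×5 + 9×5 + 9×1 + 9×5 + 10×1 + 10×5 + 8×1 + 9×1 = 216
Yara: 8×1 + 9×2 + 9×4 + 9×2 + 10×4 + 10×3 + 8×4 + 9×4 = 218
Alice: 8×4 + 9×1 + 9×2 + 9×1 + 10×5 + 10×2 + 8×2 + 9×3 = 181
Rosa: 8×2 + 9×3 + 9×5 + 9×4 + 10×3 + 10×1 + 8×3 + 9×5 = 233
Noor: 8×3 + 9×4 + 9×3 + 9×3 + 10×2 + 10×4 + 8×5 + 9×2 = 232

Rosa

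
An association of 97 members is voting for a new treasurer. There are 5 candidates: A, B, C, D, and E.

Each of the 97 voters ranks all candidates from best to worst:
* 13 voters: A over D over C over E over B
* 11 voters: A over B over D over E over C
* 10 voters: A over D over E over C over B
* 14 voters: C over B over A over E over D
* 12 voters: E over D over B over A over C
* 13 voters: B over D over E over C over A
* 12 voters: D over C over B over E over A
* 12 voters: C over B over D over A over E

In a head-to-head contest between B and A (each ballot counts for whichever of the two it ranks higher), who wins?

B is ranked above A on 63 ballots; A above B on 34.

B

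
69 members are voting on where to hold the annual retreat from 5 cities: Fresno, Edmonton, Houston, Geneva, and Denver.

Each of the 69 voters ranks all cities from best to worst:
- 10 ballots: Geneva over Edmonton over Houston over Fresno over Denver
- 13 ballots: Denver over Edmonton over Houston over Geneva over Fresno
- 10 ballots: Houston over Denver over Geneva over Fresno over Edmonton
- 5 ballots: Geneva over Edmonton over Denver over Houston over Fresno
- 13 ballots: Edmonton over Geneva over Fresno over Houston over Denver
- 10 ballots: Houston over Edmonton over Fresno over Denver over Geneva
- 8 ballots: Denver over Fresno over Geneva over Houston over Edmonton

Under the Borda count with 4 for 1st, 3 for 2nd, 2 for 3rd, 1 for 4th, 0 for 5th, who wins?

Edmonton

Fresno: 10×1 + 13×0 + 10×1 + 5×0 + 13×2 + 10×2 + 8×3 = 90
Edmonton: 10×3 + 13×3 + 10×0 + 5×3 + 13×4 + 10×3 + 8×0 = 166
Houston: 10×2 + 13×2 + 10×4 + 5×1 + 13×1 + 10×4 + 8×1 = 152
Geneva: 10×4 + 13×1 + 10×2 + 5×4 + 13×3 + 10×0 + 8×2 = 148
Denver: 10×0 + 13×4 + 10×3 + 5×2 + 13×0 + 10×1 + 8×4 = 134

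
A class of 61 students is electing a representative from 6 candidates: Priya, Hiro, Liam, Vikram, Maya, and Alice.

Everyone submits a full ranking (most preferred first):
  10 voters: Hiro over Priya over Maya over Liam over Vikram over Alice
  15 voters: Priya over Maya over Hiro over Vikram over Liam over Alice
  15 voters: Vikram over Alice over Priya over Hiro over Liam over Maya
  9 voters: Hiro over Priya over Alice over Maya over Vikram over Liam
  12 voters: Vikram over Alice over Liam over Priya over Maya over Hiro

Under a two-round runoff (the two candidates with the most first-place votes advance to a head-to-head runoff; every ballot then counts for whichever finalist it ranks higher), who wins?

Hiro

Round 1 first-place votes: Priya 15, Hiro 19, Liam 0, Vikram 27, Maya 0, Alice 0. Vikram and Hiro advance.
Runoff: Vikram is ranked above Hiro on 27 ballots, Hiro above Vikram on 34.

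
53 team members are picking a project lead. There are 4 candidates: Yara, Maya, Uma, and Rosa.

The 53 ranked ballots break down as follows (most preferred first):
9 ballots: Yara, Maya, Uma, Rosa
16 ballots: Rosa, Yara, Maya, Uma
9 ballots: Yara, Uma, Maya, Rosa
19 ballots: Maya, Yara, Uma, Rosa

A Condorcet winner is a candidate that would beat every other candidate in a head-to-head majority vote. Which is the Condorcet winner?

Yara

Yara vs Maya: 34–19
Yara vs Uma: 53–0
Yara vs Rosa: 37–16
Yara beats every other candidate.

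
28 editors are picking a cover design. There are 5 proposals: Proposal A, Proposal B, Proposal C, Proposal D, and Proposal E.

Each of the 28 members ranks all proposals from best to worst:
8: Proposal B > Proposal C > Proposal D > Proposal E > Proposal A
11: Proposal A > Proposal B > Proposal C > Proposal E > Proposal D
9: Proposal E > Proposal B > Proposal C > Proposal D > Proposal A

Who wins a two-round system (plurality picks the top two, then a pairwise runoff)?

Round 1 first-place votes: Proposal A 11, Proposal B 8, Proposal C 0, Proposal D 0, Proposal E 9. Proposal A and Proposal E advance.
Runoff: Proposal A is ranked above Proposal E on 11 ballots, Proposal E above Proposal A on 17.

Proposal E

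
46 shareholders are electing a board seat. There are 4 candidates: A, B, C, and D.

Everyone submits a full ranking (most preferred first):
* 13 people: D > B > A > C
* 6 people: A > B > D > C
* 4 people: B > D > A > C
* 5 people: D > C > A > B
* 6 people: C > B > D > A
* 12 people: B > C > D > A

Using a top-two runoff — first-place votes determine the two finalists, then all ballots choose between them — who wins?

Round 1 first-place votes: A 6, B 16, C 6, D 18. D and B advance.
Runoff: D is ranked above B on 18 ballots, B above D on 28.

B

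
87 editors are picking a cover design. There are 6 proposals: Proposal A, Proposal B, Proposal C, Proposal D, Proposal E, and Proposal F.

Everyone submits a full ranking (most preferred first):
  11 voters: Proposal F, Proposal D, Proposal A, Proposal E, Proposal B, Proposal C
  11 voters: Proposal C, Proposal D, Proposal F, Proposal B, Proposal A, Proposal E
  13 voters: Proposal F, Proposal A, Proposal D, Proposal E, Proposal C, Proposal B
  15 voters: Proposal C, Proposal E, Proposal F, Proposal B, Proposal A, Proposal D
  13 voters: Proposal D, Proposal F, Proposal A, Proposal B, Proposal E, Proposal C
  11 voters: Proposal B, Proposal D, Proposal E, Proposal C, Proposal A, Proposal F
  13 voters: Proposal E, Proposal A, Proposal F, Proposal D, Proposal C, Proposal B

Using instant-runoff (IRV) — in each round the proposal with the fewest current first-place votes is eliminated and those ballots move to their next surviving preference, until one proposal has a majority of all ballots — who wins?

Proposal F

Round 1: Proposal A 0, Proposal B 11, Proposal C 26, Proposal D 13, Proposal E 13, Proposal F 24. Proposal A eliminated.
Round 2: Proposal B 11, Proposal C 26, Proposal D 13, Proposal E 13, Proposal F 24. Proposal B eliminated.
Round 3: Proposal C 26, Proposal D 24, Proposal E 13, Proposal F 24. Proposal E eliminated.
Round 4: Proposal C 26, Proposal D 24, Proposal F 37. Proposal D eliminated.
Round 5: Proposal C 37, Proposal F 50. Proposal F has a majority (≥44).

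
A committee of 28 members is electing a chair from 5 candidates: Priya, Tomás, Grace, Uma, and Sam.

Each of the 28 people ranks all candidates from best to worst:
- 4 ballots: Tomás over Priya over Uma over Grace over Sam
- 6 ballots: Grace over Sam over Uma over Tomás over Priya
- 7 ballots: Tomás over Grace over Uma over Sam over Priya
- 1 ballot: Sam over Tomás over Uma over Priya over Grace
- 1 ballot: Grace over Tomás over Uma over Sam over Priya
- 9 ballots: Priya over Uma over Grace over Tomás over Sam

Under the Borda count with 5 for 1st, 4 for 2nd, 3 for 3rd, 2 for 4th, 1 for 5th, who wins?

Priya: 4×4 + 6×1 + 7×1 + 1×2 + 1×1 + 9×5 = 77
Tomás: 4×5 + 6×2 + 7×5 + 1×4 + 1×4 + 9×2 = 93
Grace: 4×2 + 6×5 + 7×4 + 1×1 + 1×5 + 9×3 = 99
Uma: 4×3 + 6×3 + 7×3 + 1×3 + 1×3 + 9×4 = 93
Sam: 4×1 + 6×4 + 7×2 + 1×5 + 1×2 + 9×1 = 58

Grace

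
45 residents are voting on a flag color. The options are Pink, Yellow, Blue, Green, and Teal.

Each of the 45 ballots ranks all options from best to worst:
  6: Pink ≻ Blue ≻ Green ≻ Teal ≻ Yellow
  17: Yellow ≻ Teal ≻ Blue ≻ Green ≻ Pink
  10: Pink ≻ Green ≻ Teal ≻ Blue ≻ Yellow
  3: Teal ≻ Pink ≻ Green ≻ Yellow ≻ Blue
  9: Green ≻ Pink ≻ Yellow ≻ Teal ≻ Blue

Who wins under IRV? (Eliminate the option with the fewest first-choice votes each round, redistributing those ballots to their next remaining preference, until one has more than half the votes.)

Pink

Round 1: Pink 16, Yellow 17, Blue 0, Green 9, Teal 3. Blue eliminated.
Round 2: Pink 16, Yellow 17, Green 9, Teal 3. Teal eliminated.
Round 3: Pink 19, Yellow 17, Green 9. Green eliminated.
Round 4: Pink 28, Yellow 17. Pink has a majority (≥23).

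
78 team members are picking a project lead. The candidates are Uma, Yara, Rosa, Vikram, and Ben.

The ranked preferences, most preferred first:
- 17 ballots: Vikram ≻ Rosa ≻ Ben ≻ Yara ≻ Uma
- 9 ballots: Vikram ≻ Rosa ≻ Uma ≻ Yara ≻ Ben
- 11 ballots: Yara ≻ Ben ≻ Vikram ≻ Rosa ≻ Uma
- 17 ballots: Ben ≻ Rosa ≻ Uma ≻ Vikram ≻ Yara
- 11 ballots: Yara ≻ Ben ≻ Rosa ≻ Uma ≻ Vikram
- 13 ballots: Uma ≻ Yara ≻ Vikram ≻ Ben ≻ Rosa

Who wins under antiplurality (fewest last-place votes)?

Last-place votes: Uma 28, Yara 17, Rosa 13, Vikram 11, Ben 9.

Ben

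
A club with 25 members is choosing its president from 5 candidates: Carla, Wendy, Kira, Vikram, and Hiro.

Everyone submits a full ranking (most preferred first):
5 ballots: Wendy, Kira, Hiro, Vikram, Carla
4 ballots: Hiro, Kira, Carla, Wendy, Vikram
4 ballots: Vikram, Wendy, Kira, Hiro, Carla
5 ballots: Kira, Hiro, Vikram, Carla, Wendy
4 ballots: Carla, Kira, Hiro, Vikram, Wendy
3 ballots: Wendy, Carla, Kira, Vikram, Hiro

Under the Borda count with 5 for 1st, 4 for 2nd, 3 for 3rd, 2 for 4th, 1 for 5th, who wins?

Carla: 5×1 + 4×3 + 4×1 + 5×2 + 4×5 + 3×4 = 63
Wendy: 5×5 + 4×2 + 4×4 + 5×1 + 4×1 + 3×5 = 73
Kira: 5×4 + 4×4 + 4×3 + 5×5 + 4×4 + 3×3 = 98
Vikram: 5×2 + 4×1 + 4×5 + 5×3 + 4×2 + 3×2 = 63
Hiro: 5×3 + 4×5 + 4×2 + 5×4 + 4×3 + 3×1 = 78

Kira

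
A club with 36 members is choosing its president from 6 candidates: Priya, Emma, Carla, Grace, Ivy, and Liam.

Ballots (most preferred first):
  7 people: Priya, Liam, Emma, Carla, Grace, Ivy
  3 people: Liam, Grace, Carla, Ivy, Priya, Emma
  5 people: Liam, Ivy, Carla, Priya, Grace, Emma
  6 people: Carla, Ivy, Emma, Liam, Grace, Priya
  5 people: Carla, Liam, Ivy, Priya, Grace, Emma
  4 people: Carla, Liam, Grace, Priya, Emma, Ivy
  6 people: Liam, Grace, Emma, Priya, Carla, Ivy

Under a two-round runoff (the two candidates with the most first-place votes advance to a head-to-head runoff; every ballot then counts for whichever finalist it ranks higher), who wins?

Round 1 first-place votes: Priya 7, Emma 0, Carla 15, Grace 0, Ivy 0, Liam 14. Carla and Liam advance.
Runoff: Carla is ranked above Liam on 15 ballots, Liam above Carla on 21.

Liam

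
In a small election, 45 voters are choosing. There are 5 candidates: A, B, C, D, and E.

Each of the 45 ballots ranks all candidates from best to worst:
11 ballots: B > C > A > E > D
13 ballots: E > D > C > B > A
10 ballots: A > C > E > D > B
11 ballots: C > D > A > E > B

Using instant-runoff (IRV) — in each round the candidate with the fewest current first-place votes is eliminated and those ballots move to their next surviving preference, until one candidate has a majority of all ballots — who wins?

C

Round 1: A 10, B 11, C 11, D 0, E 13. D eliminated.
Round 2: A 10, B 11, C 11, E 13. A eliminated.
Round 3: B 11, C 21, E 13. B eliminated.
Round 4: C 32, E 13. C has a majority (≥23).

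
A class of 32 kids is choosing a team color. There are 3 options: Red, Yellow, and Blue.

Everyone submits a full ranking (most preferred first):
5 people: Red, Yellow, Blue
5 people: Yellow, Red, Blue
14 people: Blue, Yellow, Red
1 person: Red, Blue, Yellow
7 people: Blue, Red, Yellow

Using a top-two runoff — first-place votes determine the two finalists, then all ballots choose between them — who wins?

Blue

Round 1 first-place votes: Red 6, Yellow 5, Blue 21. Blue and Red advance.
Runoff: Blue is ranked above Red on 21 ballots, Red above Blue on 11.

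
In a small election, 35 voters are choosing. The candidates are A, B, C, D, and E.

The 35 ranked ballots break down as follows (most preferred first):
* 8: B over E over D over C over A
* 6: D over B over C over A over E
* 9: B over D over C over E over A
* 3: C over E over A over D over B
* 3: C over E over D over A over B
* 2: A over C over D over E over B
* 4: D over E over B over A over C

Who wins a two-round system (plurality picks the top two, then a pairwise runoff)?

Round 1 first-place votes: A 2, B 17, C 6, D 10, E 0. B and D advance.
Runoff: B is ranked above D on 17 ballots, D above B on 18.

D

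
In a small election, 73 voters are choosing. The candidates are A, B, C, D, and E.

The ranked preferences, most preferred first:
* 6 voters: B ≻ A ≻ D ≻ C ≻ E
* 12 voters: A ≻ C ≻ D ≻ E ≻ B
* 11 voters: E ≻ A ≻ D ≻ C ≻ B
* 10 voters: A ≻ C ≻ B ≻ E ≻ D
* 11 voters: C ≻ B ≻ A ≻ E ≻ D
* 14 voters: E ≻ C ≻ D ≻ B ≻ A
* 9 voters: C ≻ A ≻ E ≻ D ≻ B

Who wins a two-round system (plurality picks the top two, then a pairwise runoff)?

Round 1 first-place votes: A 22, B 6, C 20, D 0, E 25. E and A advance.
Runoff: E is ranked above A on 25 ballots, A above E on 48.

A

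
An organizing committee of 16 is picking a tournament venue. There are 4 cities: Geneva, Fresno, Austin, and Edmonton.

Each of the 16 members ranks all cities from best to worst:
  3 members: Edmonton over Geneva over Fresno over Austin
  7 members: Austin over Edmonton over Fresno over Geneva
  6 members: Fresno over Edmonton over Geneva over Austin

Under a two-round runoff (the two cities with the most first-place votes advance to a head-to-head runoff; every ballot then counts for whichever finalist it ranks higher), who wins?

Fresno

Round 1 first-place votes: Geneva 0, Fresno 6, Austin 7, Edmonton 3. Austin and Fresno advance.
Runoff: Austin is ranked above Fresno on 7 ballots, Fresno above Austin on 9.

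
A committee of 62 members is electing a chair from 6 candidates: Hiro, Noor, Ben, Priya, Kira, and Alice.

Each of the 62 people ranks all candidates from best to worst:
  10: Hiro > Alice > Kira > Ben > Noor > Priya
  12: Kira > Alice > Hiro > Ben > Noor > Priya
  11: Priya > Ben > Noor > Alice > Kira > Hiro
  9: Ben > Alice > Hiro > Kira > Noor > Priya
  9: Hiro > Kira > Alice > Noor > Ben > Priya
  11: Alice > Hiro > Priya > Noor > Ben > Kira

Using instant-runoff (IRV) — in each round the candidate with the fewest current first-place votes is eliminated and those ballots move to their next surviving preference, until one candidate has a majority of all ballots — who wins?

Alice

Round 1: Hiro 19, Noor 0, Ben 9, Priya 11, Kira 12, Alice 11. Noor eliminated.
Round 2: Hiro 19, Ben 9, Priya 11, Kira 12, Alice 11. Ben eliminated.
Round 3: Hiro 19, Priya 11, Kira 12, Alice 20. Priya eliminated.
Round 4: Hiro 19, Kira 12, Alice 31. Kira eliminated.
Round 5: Hiro 19, Alice 43. Alice has a majority (≥32).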